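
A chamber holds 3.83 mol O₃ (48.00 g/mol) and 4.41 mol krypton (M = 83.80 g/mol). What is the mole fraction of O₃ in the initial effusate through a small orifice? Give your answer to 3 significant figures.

0.534

Rate_i ∝ x_i/√M_i (Graham's law weighted by mole fraction), so the effusate composition follows n_i/√M_i.
So x_O₃ in the escaping gas = (n_O₃/√M_O₃) / Σ(n_i/√M_i)
= (3.83/√48.00) / (3.83/√48.00 + 4.41/√83.80) = 0.5528/(0.5528 + 0.4817) = 0.534.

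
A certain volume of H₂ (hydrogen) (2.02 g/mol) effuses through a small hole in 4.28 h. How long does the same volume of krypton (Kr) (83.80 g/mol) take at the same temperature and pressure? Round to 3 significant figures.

27.6 h

Since effusion rate ∝ 1/√M, t_Kr/t_H₂ = √(M_Kr/M_H₂) = √(83.80/2.02) = √41.49 = 6.441.
So the time for Kr is 4.28 × 6.441 = 27.6 h.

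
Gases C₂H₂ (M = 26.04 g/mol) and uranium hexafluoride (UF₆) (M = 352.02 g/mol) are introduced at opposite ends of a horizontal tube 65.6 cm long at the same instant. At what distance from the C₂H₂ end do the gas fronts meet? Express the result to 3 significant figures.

Distances travelled in equal time are proportional to diffusion rates, so d_C₂H₂/d_UF₆ = √(M_UF₆/M_C₂H₂) = √(352.02/26.04) = 3.677.
With d_C₂H₂ + d_UF₆ = 65.6 cm, d_UF₆ = 65.6/(1 + 3.677) = 14.03 cm.
d_C₂H₂ = 65.6 − 14.03 = 51.6 cm.

51.6 cm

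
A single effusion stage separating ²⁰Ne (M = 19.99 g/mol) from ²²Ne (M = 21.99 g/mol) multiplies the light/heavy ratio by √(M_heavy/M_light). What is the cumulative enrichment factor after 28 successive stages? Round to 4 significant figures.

Overall factor = α^28 with α = √(21.99/19.99), i.e. (21.99/19.99)^(28/2).
= 1.10005^14 = 3.800.

3.800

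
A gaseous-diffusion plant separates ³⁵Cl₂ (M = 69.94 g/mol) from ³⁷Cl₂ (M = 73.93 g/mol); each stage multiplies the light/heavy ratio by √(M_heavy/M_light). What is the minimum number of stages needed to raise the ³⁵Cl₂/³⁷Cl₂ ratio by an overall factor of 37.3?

With α = √(73.93/69.94) per stage, ln α = ½ ln(1.05705) = 0.02774.
Need α^N ≥ 37.3 ⇒ N ≥ ln(37.3) / ln α = 3.619 / 0.02774 = 130.46.
Rounding up, N = 131 stages.

131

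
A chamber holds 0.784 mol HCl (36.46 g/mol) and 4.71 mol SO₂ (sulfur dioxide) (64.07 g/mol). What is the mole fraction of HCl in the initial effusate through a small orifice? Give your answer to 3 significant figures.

0.181

The effusion rate of species i is ∝ p_i/√M_i ∝ n_i/√M_i.
So x_HCl in the escaping gas = (n_HCl/√M_HCl) / Σ(n_i/√M_i)
= (0.784/√36.46) / (0.784/√36.46 + 4.71/√64.07) = 0.1298/(0.1298 + 0.5884) = 0.181.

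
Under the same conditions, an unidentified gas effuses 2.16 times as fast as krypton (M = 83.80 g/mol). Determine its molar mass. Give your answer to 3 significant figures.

Using Graham's law: rate_X/rate_Kr = √(M_Kr/M_X).
2.16 = √(83.80/M_X)
M_X = 83.80 / 2.16² = 83.80 / 4.666 = 18.0 g/mol

18.0 g/mol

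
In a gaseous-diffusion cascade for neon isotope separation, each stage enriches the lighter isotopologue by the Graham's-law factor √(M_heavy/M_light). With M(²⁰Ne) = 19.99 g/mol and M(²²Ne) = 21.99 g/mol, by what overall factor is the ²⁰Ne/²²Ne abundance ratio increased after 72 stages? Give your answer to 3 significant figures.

31.0

After 72 stages the ratio has grown by (√(21.99/19.99))^72 = (21.99/19.99)^(72/2).
= 1.10005^36 = 31.0.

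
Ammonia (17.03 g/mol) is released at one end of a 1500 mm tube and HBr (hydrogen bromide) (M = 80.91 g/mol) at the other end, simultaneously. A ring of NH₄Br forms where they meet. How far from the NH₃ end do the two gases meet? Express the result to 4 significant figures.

1028 mm

Distances travelled in equal time are proportional to diffusion rates, so d_NH₃/d_HBr = √(M_HBr/M_NH₃) = √(80.91/17.03) = 2.180.
With d_NH₃ + d_HBr = 1500 mm, d_HBr = 1500/(1 + 2.180) = 471.7 mm.
d_NH₃ = 1500 − 471.7 = 1028 mm.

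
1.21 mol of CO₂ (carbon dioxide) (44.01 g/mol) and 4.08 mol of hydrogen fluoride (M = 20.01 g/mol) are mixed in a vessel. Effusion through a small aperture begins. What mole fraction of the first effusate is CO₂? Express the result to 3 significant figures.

0.167

Rate_i ∝ x_i/√M_i (Graham's law weighted by mole fraction), so the effusate composition follows n_i/√M_i.
Mole fraction of CO₂ in the effusate = (n_CO₂/√M_CO₂) / (n_CO₂/√M_CO₂ + n_HF/√M_HF)
= (1.21/√44.01) / (1.21/√44.01 + 4.08/√20.01) = 0.1824/(0.1824 + 0.9121) = 0.167.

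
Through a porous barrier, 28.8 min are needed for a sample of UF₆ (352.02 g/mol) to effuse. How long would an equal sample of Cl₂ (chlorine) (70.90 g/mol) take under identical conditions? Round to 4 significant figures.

12.93 min

Since effusion rate ∝ 1/√M, t_Cl₂/t_UF₆ = √(M_Cl₂/M_UF₆) = √(70.90/352.02) = √0.2014 = 0.4488.
So the time for Cl₂ is 28.8 × 0.4488 = 12.93 min.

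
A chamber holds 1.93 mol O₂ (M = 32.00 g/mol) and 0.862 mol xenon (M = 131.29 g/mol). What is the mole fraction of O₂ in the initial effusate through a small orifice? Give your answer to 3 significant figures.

0.819

The effusion rate of species i is ∝ p_i/√M_i ∝ n_i/√M_i.
x_O₂(eff) = (n_O₂/√M_O₂) / (n_O₂/√M_O₂ + n_Xe/√M_Xe)
= (1.93/√32.00) / (1.93/√32.00 + 0.862/√131.29) = 0.3412/(0.3412 + 0.07523) = 0.819.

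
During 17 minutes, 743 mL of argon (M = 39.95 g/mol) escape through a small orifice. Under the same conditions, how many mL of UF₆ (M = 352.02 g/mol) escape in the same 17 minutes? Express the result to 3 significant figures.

250 mL

Graham's law gives rate_UF₆/rate_Ar = √(M_Ar/M_UF₆) = √(39.95/352.02) = √0.1135 = 0.3369.
So the volume for UF₆ is 743 × 0.3369 = 250 mL.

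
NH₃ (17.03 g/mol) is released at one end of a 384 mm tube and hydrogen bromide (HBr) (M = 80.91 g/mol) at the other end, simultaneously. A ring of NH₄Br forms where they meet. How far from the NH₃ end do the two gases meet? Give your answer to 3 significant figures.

263 mm

In equal time, each gas travels a distance ∝ its rate ∝ 1/√M, so d_NH₃/d_HBr = √(M_HBr/M_NH₃) = √(80.91/17.03) = 2.180.
With d_NH₃ + d_HBr = 384 mm, d_HBr = 384/(1 + 2.180) = 120.8 mm.
d_NH₃ = 384 − 120.8 = 263 mm.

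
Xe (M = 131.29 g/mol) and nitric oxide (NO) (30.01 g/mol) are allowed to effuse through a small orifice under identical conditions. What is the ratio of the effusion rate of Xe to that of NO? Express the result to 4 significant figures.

0.4781

Graham's law gives rate_Xe/rate_NO = √(M_NO/M_Xe) = √(30.01/131.29) = √0.2286 = 0.4781.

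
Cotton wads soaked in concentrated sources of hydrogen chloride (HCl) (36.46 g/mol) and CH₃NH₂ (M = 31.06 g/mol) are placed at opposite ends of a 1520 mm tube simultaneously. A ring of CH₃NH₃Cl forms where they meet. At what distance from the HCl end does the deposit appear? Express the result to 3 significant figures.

In equal time, each gas travels a distance ∝ its rate ∝ 1/√M, so d_HCl/d_CH₃NH₂ = √(M_CH₃NH₂/M_HCl) = √(31.06/36.46) = 0.9230.
With d_HCl + d_CH₃NH₂ = 1520 mm, d_CH₃NH₂ = 1520/(1 + 0.9230) = 790.4 mm.
d_HCl = 1520 − 790.4 = 730 mm.

730 mm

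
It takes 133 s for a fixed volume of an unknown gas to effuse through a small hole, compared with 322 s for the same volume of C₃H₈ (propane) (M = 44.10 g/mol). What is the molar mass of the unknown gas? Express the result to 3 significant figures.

7.52 g/mol

From Graham's law, t_X/t_C₃H₈ = √(M_X/M_C₃H₈).
133/322 = 0.4130 = √(M_X/44.10)
M_X = 44.10 × 0.4130² = 44.10 × 0.1706 = 7.52 g/mol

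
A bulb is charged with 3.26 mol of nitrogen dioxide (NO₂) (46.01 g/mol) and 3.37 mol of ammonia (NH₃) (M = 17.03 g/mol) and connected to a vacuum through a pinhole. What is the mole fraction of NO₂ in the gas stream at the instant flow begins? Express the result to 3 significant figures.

Rate_i ∝ x_i/√M_i (Graham's law weighted by mole fraction), so the effusate composition follows n_i/√M_i.
So x_NO₂ in the escaping gas = (n_NO₂/√M_NO₂) / Σ(n_i/√M_i)
= (3.26/√46.01) / (3.26/√46.01 + 3.37/√17.03) = 0.4806/(0.4806 + 0.8166) = 0.370.

0.370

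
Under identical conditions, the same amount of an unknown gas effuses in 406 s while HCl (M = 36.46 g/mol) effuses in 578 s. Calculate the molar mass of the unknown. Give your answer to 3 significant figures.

By Graham's law, t_X/t_HCl = √(M_X/M_HCl).
406/578 = 0.7024 = √(M_X/36.46)
M_X = 36.46 × 0.7024² = 36.46 × 0.4934 = 18.0 g/mol

18.0 g/mol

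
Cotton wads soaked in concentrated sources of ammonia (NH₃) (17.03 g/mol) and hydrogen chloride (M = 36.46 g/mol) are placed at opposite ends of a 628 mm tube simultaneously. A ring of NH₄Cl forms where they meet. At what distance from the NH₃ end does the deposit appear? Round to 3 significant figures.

373 mm

The fronts meet when d_NH₃ + d_HCl = L with d_NH₃/d_HCl = √(M_HCl/M_NH₃) (Graham's law). Here √(M_HCl/M_NH₃) = √(36.46/17.03) = 1.463.
With d_NH₃ + d_HCl = 628 mm, d_HCl = 628/(1 + 1.463) = 255.0 mm.
d_NH₃ = 628 − 255.0 = 373 mm.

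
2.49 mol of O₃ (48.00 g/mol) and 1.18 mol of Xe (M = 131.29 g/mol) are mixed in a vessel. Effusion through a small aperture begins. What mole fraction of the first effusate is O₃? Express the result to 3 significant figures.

0.777

Effusion rate of each component ∝ n_i/√M_i (partial pressure × 1/√M).
Mole fraction of O₃ in the effusate = (n_O₃/√M_O₃) / (n_O₃/√M_O₃ + n_Xe/√M_Xe)
= (2.49/√48.00) / (2.49/√48.00 + 1.18/√131.29) = 0.3594/(0.3594 + 0.1030) = 0.777.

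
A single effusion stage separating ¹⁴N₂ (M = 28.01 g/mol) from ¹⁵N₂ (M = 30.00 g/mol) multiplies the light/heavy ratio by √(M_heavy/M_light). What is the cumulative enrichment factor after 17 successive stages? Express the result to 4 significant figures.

1.792

The single-stage factor is √(M_heavy/M_light), so 17 stages give [√(30.00/28.01)]^17 = (30.00/28.01)^(17/2).
= 1.07105^(17/2) = 1.792.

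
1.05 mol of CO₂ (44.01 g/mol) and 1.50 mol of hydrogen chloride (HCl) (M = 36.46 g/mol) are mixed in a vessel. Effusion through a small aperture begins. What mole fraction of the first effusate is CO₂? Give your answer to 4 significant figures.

0.3892

Rate_i ∝ x_i/√M_i (Graham's law weighted by mole fraction), so the effusate composition follows n_i/√M_i.
x_CO₂(eff) = (n_CO₂/√M_CO₂) / (n_CO₂/√M_CO₂ + n_HCl/√M_HCl)
= (1.05/√44.01) / (1.05/√44.01 + 1.50/√36.46) = 0.1583/(0.1583 + 0.2484) = 0.3892.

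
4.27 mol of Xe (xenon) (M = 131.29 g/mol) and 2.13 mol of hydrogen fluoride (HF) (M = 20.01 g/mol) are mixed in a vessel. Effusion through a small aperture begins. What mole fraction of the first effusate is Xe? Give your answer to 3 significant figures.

The effusion rate of species i is ∝ p_i/√M_i ∝ n_i/√M_i.
So x_Xe in the escaping gas = (n_Xe/√M_Xe) / Σ(n_i/√M_i)
= (4.27/√131.29) / (4.27/√131.29 + 2.13/√20.01) = 0.3727/(0.3727 + 0.4762) = 0.439.

0.439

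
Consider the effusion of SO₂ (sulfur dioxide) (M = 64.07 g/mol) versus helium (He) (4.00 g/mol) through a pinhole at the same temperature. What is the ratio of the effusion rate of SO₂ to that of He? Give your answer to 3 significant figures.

0.250

By Graham's law, rate_SO₂/rate_He = √(M_He/M_SO₂) = √(4.00/64.07) = √0.06243 = 0.250.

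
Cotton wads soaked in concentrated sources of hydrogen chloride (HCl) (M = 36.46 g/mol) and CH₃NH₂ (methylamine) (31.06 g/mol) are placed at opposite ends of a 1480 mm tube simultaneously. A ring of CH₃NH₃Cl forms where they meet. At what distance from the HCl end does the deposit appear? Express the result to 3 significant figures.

In equal time, each gas travels a distance ∝ its rate ∝ 1/√M, so d_HCl/d_CH₃NH₂ = √(M_CH₃NH₂/M_HCl) = √(31.06/36.46) = 0.9230.
With d_HCl + d_CH₃NH₂ = 1480 mm, d_CH₃NH₂ = 1480/(1 + 0.9230) = 769.6 mm.
d_HCl = 1480 − 769.6 = 710 mm.

710 mm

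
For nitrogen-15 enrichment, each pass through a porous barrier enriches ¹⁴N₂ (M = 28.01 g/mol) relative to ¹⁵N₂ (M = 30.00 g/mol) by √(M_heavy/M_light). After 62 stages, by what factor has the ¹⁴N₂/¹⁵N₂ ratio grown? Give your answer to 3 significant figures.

8.40

After 62 stages the ratio has grown by (√(30.00/28.01))^62 = (30.00/28.01)^(62/2).
= 1.07105^31 = 8.40.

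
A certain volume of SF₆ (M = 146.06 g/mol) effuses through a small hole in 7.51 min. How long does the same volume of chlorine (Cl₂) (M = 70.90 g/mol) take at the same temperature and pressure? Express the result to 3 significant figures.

Since effusion rate ∝ 1/√M, t_Cl₂/t_SF₆ = √(M_Cl₂/M_SF₆) = √(70.90/146.06) = √0.4854 = 0.6967.
So the time for Cl₂ is 7.51 × 0.6967 = 5.23 min.

5.23 min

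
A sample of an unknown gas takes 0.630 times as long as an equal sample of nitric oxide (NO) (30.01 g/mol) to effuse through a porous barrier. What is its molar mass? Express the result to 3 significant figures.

11.9 g/mol

From Graham's law, t_X/t_NO = √(M_X/M_NO).
0.630 = √(M_X/30.01)
M_X = 30.01 × 0.630² = 30.01 × 0.3969 = 11.9 g/mol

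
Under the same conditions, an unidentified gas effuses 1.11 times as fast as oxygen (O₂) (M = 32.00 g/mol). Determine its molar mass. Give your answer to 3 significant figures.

26.0 g/mol

By Graham's law, rate_X/rate_O₂ = √(M_O₂/M_X).
1.11 = √(32.00/M_X)
M_X = 32.00 / 1.11² = 32.00 / 1.232 = 26.0 g/mol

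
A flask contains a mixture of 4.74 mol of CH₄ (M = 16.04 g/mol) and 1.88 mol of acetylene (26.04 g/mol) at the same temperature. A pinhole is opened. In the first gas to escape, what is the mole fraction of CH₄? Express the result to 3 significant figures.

Effusion rate of each component ∝ n_i/√M_i (partial pressure × 1/√M).
x_CH₄(eff) = (n_CH₄/√M_CH₄) / (n_CH₄/√M_CH₄ + n_C₂H₂/√M_C₂H₂)
= (4.74/√16.04) / (4.74/√16.04 + 1.88/√26.04) = 1.184/(1.184 + 0.3684) = 0.763.

0.763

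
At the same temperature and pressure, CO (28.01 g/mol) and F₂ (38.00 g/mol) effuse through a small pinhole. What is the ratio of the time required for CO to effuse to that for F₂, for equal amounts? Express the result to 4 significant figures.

0.8585

Since effusion rate ∝ 1/√M, t_CO/t_F₂ = √(M_CO/M_F₂) = √(28.01/38.00) = √0.7371 = 0.8585.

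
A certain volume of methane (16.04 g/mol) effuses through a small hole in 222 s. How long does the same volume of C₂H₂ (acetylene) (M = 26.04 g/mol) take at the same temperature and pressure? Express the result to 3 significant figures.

283 s

Using Graham's law: t_C₂H₂/t_CH₄ = √(M_C₂H₂/M_CH₄) = √(26.04/16.04) = √1.623 = 1.274.
So the time for C₂H₂ is 222 × 1.274 = 283 s.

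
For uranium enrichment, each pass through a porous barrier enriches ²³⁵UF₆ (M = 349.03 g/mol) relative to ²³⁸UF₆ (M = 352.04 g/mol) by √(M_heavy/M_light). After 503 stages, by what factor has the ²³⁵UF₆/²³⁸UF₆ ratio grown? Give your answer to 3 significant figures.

8.67

The single-stage factor is √(M_heavy/M_light), so 503 stages give [√(352.04/349.03)]^503 = (352.04/349.03)^(503/2).
= 1.00862^(503/2) = 8.67.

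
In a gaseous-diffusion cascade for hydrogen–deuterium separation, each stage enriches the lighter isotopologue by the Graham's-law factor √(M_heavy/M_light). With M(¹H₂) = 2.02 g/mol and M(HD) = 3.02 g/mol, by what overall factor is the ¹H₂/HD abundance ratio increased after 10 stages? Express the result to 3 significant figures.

7.47

Overall factor = α^10 with α = √(3.02/2.02), i.e. (3.02/2.02)^(10/2).
= 1.49505^5 = 7.47.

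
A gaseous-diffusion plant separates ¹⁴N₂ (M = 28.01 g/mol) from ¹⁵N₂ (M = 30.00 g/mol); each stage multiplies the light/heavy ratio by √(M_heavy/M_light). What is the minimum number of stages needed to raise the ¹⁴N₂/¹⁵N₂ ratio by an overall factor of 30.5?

Per stage α = (30.00/28.01)^(1/2) = 1.07105^0.5, giving ln α = 0.03432.
Need α^N ≥ 30.5 ⇒ N ≥ ln(30.5) / ln α = 3.418 / 0.03432 = 99.59.
Minimum whole number of stages: N = 100.

100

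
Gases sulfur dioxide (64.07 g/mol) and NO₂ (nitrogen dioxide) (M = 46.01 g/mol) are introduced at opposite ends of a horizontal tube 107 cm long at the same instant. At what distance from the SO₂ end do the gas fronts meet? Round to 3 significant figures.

Distances travelled in equal time are proportional to diffusion rates, so d_SO₂/d_NO₂ = √(M_NO₂/M_SO₂) = √(46.01/64.07) = 0.8474.
With d_SO₂ + d_NO₂ = 107 cm, d_NO₂ = 107/(1 + 0.8474) = 57.92 cm.
d_SO₂ = 107 − 57.92 = 49.1 cm.

49.1 cm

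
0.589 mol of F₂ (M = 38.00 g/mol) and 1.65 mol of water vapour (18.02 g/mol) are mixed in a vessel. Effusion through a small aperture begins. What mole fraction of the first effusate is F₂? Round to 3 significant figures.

0.197

The effusion rate of species i is ∝ p_i/√M_i ∝ n_i/√M_i.
x_F₂(eff) = (n_F₂/√M_F₂) / (n_F₂/√M_F₂ + n_H₂O/√M_H₂O)
= (0.589/√38.00) / (0.589/√38.00 + 1.65/√18.02) = 0.09555/(0.09555 + 0.3887) = 0.197.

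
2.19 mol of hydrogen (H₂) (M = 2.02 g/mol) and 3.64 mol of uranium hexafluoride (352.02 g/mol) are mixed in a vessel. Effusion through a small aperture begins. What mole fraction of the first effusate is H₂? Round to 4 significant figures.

Effusion rate of each component ∝ n_i/√M_i (partial pressure × 1/√M).
Mole fraction of H₂ in the effusate = (n_H₂/√M_H₂) / (n_H₂/√M_H₂ + n_UF₆/√M_UF₆)
= (2.19/√2.02) / (2.19/√2.02 + 3.64/√352.02) = 1.541/(1.541 + 0.1940) = 0.8882.

0.8882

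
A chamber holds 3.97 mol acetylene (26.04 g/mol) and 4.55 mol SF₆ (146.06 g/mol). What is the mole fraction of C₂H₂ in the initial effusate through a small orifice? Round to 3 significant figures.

Effusion rate of each component ∝ n_i/√M_i (partial pressure × 1/√M).
So x_C₂H₂ in the escaping gas = (n_C₂H₂/√M_C₂H₂) / Σ(n_i/√M_i)
= (3.97/√26.04) / (3.97/√26.04 + 4.55/√146.06) = 0.7780/(0.7780 + 0.3765) = 0.674.

0.674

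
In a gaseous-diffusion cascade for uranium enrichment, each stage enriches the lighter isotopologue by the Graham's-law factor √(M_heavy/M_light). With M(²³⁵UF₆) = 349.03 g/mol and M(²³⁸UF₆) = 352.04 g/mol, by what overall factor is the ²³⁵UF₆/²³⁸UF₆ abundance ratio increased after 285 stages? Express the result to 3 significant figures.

The single-stage factor is √(M_heavy/M_light), so 285 stages give [√(352.04/349.03)]^285 = (352.04/349.03)^(285/2).
= 1.00862^(285/2) = 3.40.

3.40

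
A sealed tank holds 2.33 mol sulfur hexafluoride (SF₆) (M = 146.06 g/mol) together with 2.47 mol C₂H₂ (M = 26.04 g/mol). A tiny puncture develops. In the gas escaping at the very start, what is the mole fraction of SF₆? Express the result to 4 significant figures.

Effusion rate of each component ∝ n_i/√M_i (partial pressure × 1/√M).
Mole fraction of SF₆ in the effusate = (n_SF₆/√M_SF₆) / (n_SF₆/√M_SF₆ + n_C₂H₂/√M_C₂H₂)
= (2.33/√146.06) / (2.33/√146.06 + 2.47/√26.04) = 0.1928/(0.1928 + 0.4840) = 0.2848.

0.2848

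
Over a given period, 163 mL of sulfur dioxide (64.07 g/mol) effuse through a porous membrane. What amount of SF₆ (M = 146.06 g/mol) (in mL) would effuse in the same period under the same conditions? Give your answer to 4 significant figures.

Graham's law gives rate_SF₆/rate_SO₂ = √(M_SO₂/M_SF₆) = √(64.07/146.06) = √0.4387 = 0.6623.
So the volume for SF₆ is 163 × 0.6623 = 108.0 mL.

108.0 mL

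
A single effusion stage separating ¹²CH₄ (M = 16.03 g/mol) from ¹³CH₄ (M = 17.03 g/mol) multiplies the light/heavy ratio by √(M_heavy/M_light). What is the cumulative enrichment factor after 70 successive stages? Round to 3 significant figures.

After 70 stages the ratio has grown by (√(17.03/16.03))^70 = (17.03/16.03)^(70/2).
= 1.06238^35 = 8.31.

8.31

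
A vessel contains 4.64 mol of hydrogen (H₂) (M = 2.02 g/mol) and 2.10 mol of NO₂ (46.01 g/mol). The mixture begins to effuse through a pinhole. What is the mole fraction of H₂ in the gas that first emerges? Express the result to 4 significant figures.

0.9134

The effusion rate of species i is ∝ p_i/√M_i ∝ n_i/√M_i.
Mole fraction of H₂ in the effusate = (n_H₂/√M_H₂) / (n_H₂/√M_H₂ + n_NO₂/√M_NO₂)
= (4.64/√2.02) / (4.64/√2.02 + 2.10/√46.01) = 3.265/(3.265 + 0.3096) = 0.9134.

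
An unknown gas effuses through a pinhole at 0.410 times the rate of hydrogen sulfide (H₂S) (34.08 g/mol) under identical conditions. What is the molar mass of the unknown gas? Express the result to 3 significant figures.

From Graham's law, rate_X/rate_H₂S = √(M_H₂S/M_X).
0.410 = √(34.08/M_X)
M_X = 34.08 / 0.410² = 34.08 / 0.1681 = 203 g/mol

203 g/mol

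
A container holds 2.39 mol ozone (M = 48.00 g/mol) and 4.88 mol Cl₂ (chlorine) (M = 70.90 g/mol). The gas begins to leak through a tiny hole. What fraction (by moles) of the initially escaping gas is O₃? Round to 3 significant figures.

0.373

The effusion rate of species i is ∝ p_i/√M_i ∝ n_i/√M_i.
x_O₃(eff) = (n_O₃/√M_O₃) / (n_O₃/√M_O₃ + n_Cl₂/√M_Cl₂)
= (2.39/√48.00) / (2.39/√48.00 + 4.88/√70.90) = 0.3450/(0.3450 + 0.5796) = 0.373.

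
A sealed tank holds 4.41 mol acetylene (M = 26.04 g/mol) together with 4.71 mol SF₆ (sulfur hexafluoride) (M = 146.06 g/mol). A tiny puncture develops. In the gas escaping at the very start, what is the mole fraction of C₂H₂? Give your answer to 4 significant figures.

Each component's effusion rate ∝ (its partial pressure)·(1/√M) ∝ n_i/√M_i.
x_C₂H₂(eff) = (n_C₂H₂/√M_C₂H₂) / (n_C₂H₂/√M_C₂H₂ + n_SF₆/√M_SF₆)
= (4.41/√26.04) / (4.41/√26.04 + 4.71/√146.06) = 0.8642/(0.8642 + 0.3897) = 0.6892.

0.6892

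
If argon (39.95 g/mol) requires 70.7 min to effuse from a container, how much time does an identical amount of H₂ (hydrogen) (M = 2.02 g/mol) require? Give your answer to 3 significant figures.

15.9 min

Using Graham's law: t_H₂/t_Ar = √(M_H₂/M_Ar) = √(2.02/39.95) = √0.05056 = 0.2249.
So the time for H₂ is 70.7 × 0.2249 = 15.9 min.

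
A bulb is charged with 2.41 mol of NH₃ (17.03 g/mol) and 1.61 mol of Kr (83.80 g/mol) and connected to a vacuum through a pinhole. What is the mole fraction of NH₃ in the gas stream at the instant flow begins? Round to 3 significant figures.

0.769

The effusion rate of species i is ∝ p_i/√M_i ∝ n_i/√M_i.
x_NH₃(eff) = (n_NH₃/√M_NH₃) / (n_NH₃/√M_NH₃ + n_Kr/√M_Kr)
= (2.41/√17.03) / (2.41/√17.03 + 1.61/√83.80) = 0.5840/(0.5840 + 0.1759) = 0.769.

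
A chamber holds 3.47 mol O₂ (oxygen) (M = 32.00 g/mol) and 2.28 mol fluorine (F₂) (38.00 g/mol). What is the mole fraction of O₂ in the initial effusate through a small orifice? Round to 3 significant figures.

Effusion rate of each component ∝ n_i/√M_i (partial pressure × 1/√M).
So x_O₂ in the escaping gas = (n_O₂/√M_O₂) / Σ(n_i/√M_i)
= (3.47/√32.00) / (3.47/√32.00 + 2.28/√38.00) = 0.6134/(0.6134 + 0.3699) = 0.624.

0.624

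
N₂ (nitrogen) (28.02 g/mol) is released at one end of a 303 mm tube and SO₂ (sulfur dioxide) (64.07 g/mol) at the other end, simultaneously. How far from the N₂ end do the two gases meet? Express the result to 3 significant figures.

182 mm

In equal time, each gas travels a distance ∝ its rate ∝ 1/√M, so d_N₂/d_SO₂ = √(M_SO₂/M_N₂) = √(64.07/28.02) = 1.512.
With d_N₂ + d_SO₂ = 303 mm, d_SO₂ = 303/(1 + 1.512) = 120.6 mm.
d_N₂ = 303 − 120.6 = 182 mm.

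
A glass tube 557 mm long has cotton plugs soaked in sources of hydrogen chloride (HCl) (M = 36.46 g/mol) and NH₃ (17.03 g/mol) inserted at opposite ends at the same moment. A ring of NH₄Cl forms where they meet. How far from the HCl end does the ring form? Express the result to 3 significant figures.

226 mm

Distances travelled in equal time are proportional to diffusion rates, so d_HCl/d_NH₃ = √(M_NH₃/M_HCl) = √(17.03/36.46) = 0.6834.
With d_HCl + d_NH₃ = 557 mm, d_NH₃ = 557/(1 + 0.6834) = 330.9 mm.
d_HCl = 557 − 330.9 = 226 mm.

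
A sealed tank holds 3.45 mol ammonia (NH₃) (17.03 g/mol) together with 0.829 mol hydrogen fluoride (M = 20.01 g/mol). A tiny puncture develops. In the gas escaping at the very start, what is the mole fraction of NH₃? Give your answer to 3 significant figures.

The effusion rate of species i is ∝ p_i/√M_i ∝ n_i/√M_i.
Mole fraction of NH₃ in the effusate = (n_NH₃/√M_NH₃) / (n_NH₃/√M_NH₃ + n_HF/√M_HF)
= (3.45/√17.03) / (3.45/√17.03 + 0.829/√20.01) = 0.8360/(0.8360 + 0.1853) = 0.819.

0.819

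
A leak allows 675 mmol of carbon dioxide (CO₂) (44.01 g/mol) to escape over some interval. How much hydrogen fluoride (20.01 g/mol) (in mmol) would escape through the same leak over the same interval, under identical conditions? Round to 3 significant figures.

1000 mmol

By Graham's law, rate_HF/rate_CO₂ = √(M_CO₂/M_HF) = √(44.01/20.01) = √2.199 = 1.483.
So the amount for HF is 675 × 1.483 = 1000 mmol.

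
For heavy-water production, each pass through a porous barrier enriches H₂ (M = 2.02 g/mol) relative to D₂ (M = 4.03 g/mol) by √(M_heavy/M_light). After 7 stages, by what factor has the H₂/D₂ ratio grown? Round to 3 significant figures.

11.2

The single-stage factor is √(M_heavy/M_light), so 7 stages give [√(4.03/2.02)]^7 = (4.03/2.02)^(7/2).
= 1.99505^(7/2) = 11.2.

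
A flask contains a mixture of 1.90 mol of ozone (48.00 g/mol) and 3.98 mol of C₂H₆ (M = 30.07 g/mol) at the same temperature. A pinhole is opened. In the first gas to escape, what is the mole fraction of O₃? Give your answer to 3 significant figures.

0.274

Effusion rate of each component ∝ n_i/√M_i (partial pressure × 1/√M).
x_O₃(eff) = (n_O₃/√M_O₃) / (n_O₃/√M_O₃ + n_C₂H₆/√M_C₂H₆)
= (1.90/√48.00) / (1.90/√48.00 + 3.98/√30.07) = 0.2742/(0.2742 + 0.7258) = 0.274.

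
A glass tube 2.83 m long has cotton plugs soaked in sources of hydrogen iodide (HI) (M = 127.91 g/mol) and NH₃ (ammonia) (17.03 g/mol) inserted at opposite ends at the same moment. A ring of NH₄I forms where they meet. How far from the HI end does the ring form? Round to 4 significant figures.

Graham's law gives d_HI/d_NH₃ = rate_HI/rate_NH₃ = √(M_NH₃/M_HI) = √(17.03/127.91) = 0.3649.
With d_HI + d_NH₃ = 2.83 m, d_NH₃ = 2.83/(1 + 0.3649) = 2.073 m.
d_HI = 2.83 − 2.073 = 0.7566 m.

0.7566 m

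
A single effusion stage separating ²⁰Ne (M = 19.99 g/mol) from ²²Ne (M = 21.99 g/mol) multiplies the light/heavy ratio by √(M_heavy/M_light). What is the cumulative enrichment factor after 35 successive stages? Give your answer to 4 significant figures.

Overall factor = α^35 with α = √(21.99/19.99), i.e. (21.99/19.99)^(35/2).
= 1.10005^(35/2) = 5.305.

5.305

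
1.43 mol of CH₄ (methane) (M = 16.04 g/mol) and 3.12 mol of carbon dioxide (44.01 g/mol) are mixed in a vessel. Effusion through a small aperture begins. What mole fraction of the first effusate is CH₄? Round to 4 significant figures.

0.4316

Rate_i ∝ x_i/√M_i (Graham's law weighted by mole fraction), so the effusate composition follows n_i/√M_i.
x_CH₄(eff) = (n_CH₄/√M_CH₄) / (n_CH₄/√M_CH₄ + n_CO₂/√M_CO₂)
= (1.43/√16.04) / (1.43/√16.04 + 3.12/√44.01) = 0.3571/(0.3571 + 0.4703) = 0.4316.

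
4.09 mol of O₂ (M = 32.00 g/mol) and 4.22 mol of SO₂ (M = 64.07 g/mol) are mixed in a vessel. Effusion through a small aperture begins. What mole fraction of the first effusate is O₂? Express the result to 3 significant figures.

The effusion rate of species i is ∝ p_i/√M_i ∝ n_i/√M_i.
So x_O₂ in the escaping gas = (n_O₂/√M_O₂) / Σ(n_i/√M_i)
= (4.09/√32.00) / (4.09/√32.00 + 4.22/√64.07) = 0.7230/(0.7230 + 0.5272) = 0.578.

0.578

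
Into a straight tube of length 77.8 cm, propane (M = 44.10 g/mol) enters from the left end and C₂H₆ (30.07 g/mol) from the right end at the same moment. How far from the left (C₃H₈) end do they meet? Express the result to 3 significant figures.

35.2 cm

The fronts meet when d_C₃H₈ + d_C₂H₆ = L with d_C₃H₈/d_C₂H₆ = √(M_C₂H₆/M_C₃H₈) (Graham's law). Here √(M_C₂H₆/M_C₃H₈) = √(30.07/44.10) = 0.8257.
With d_C₃H₈ + d_C₂H₆ = 77.8 cm, d_C₂H₆ = 77.8/(1 + 0.8257) = 42.61 cm.
d_C₃H₈ = 77.8 − 42.61 = 35.2 cm.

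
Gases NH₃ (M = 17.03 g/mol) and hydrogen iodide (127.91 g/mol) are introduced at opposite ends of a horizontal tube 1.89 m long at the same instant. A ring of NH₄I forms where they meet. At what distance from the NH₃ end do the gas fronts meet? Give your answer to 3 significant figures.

1.38 m

Graham's law gives d_NH₃/d_HI = rate_NH₃/rate_HI = √(M_HI/M_NH₃) = √(127.91/17.03) = 2.741.
With d_NH₃ + d_HI = 1.89 m, d_HI = 1.89/(1 + 2.741) = 0.5053 m.
d_NH₃ = 1.89 − 0.5053 = 1.38 m.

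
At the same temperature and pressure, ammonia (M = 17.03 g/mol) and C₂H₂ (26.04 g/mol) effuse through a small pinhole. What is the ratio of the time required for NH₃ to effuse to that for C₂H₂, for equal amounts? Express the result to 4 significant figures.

Using Graham's law: t_NH₃/t_C₂H₂ = √(M_NH₃/M_C₂H₂) = √(17.03/26.04) = √0.6540 = 0.8087.

0.8087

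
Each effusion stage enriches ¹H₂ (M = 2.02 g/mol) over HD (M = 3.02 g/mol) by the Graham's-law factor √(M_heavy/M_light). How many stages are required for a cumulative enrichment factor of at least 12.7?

Single-stage factor α = √(3.02/2.02), so ln α = ½ ln(1.49505) = 0.2011.
Need α^N ≥ 12.7 ⇒ N ≥ ln(12.7) / ln α = 2.542 / 0.2011 = 12.64.
Rounding up, N = 13 stages.

13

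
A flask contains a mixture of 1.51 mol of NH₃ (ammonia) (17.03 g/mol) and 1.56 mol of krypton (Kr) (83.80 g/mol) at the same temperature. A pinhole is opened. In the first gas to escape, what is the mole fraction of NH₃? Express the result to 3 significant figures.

0.682

Effusion rate of each component ∝ n_i/√M_i (partial pressure × 1/√M).
Mole fraction of NH₃ in the effusate = (n_NH₃/√M_NH₃) / (n_NH₃/√M_NH₃ + n_Kr/√M_Kr)
= (1.51/√17.03) / (1.51/√17.03 + 1.56/√83.80) = 0.3659/(0.3659 + 0.1704) = 0.682.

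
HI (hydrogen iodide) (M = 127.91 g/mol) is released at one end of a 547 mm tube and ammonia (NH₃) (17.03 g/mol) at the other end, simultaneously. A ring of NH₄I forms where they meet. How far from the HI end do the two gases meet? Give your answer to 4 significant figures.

In equal time, each gas travels a distance ∝ its rate ∝ 1/√M, so d_HI/d_NH₃ = √(M_NH₃/M_HI) = √(17.03/127.91) = 0.3649.
With d_HI + d_NH₃ = 547 mm, d_NH₃ = 547/(1 + 0.3649) = 400.8 mm.
d_HI = 547 − 400.8 = 146.2 mm.

146.2 mm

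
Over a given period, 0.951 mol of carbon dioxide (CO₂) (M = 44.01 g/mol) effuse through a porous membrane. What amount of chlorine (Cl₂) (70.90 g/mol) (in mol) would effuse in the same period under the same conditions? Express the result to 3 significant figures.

Since effusion rate ∝ 1/√M, rate_Cl₂/rate_CO₂ = √(M_CO₂/M_Cl₂) = √(44.01/70.90) = √0.6207 = 0.7879.
So the amount for Cl₂ is 0.951 × 0.7879 = 0.749 mol.

0.749 mol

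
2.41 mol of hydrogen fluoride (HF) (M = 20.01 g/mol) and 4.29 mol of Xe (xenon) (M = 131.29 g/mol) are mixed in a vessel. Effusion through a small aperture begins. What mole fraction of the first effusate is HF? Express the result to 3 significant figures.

Each component's effusion rate ∝ (its partial pressure)·(1/√M) ∝ n_i/√M_i.
x_HF(eff) = (n_HF/√M_HF) / (n_HF/√M_HF + n_Xe/√M_Xe)
= (2.41/√20.01) / (2.41/√20.01 + 4.29/√131.29) = 0.5388/(0.5388 + 0.3744) = 0.590.

0.590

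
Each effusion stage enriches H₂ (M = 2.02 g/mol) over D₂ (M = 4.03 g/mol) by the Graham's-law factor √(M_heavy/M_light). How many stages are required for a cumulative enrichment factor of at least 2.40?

3

Single-stage factor α = √(4.03/2.02), so ln α = ½ ln(1.99505) = 0.3453.
Need α^N ≥ 2.40 ⇒ N ≥ ln(2.40) / ln α = 0.8755 / 0.3453 = 2.54.
Rounding up, N = 3 stages.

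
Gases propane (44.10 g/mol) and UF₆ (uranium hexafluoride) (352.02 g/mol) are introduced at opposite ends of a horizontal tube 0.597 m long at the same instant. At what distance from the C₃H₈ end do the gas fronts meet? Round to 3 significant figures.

0.441 m

Distances travelled in equal time are proportional to diffusion rates, so d_C₃H₈/d_UF₆ = √(M_UF₆/M_C₃H₈) = √(352.02/44.10) = 2.825.
With d_C₃H₈ + d_UF₆ = 0.597 m, d_UF₆ = 0.597/(1 + 2.825) = 0.1561 m.
d_C₃H₈ = 0.597 − 0.1561 = 0.441 m.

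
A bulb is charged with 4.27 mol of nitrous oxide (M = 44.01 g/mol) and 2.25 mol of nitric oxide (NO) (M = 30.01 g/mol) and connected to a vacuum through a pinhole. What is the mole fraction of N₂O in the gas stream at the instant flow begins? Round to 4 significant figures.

0.6105

Rate_i ∝ x_i/√M_i (Graham's law weighted by mole fraction), so the effusate composition follows n_i/√M_i.
Mole fraction of N₂O in the effusate = (n_N₂O/√M_N₂O) / (n_N₂O/√M_N₂O + n_NO/√M_NO)
= (4.27/√44.01) / (4.27/√44.01 + 2.25/√30.01) = 0.6437/(0.6437 + 0.4107) = 0.6105.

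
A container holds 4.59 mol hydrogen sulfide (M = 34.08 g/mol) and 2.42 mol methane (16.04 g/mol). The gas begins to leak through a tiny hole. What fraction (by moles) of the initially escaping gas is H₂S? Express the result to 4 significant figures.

0.5654

The effusion rate of species i is ∝ p_i/√M_i ∝ n_i/√M_i.
x_H₂S(eff) = (n_H₂S/√M_H₂S) / (n_H₂S/√M_H₂S + n_CH₄/√M_CH₄)
= (4.59/√34.08) / (4.59/√34.08 + 2.42/√16.04) = 0.7863/(0.7863 + 0.6042) = 0.5654.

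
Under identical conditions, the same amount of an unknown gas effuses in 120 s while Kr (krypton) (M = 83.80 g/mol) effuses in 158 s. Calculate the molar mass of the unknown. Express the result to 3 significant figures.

Since effusion rate ∝ 1/√M, t_X/t_Kr = √(M_X/M_Kr).
120/158 = 0.7595 = √(M_X/83.80)
M_X = 83.80 × 0.7595² = 83.80 × 0.5768 = 48.3 g/mol

48.3 g/mol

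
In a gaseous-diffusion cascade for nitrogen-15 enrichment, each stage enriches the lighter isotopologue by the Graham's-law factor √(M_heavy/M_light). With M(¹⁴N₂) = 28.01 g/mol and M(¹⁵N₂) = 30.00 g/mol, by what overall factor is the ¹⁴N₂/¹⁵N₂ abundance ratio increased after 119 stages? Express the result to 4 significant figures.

After 119 stages the ratio has grown by (√(30.00/28.01))^119 = (30.00/28.01)^(119/2).
= 1.07105^(119/2) = 59.37.

59.37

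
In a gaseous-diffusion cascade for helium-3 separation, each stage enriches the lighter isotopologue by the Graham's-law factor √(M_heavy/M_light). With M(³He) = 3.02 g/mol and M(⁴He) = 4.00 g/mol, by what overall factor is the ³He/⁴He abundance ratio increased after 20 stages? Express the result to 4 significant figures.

After 20 stages the ratio has grown by (√(4.00/3.02))^20 = (4.00/3.02)^(20/2).
= 1.32450^10 = 16.62.

16.62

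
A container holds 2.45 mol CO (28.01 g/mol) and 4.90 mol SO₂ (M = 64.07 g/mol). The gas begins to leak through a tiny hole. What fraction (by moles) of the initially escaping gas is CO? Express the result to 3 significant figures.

Rate_i ∝ x_i/√M_i (Graham's law weighted by mole fraction), so the effusate composition follows n_i/√M_i.
x_CO(eff) = (n_CO/√M_CO) / (n_CO/√M_CO + n_SO₂/√M_SO₂)
= (2.45/√28.01) / (2.45/√28.01 + 4.90/√64.07) = 0.4629/(0.4629 + 0.6122) = 0.431.

0.431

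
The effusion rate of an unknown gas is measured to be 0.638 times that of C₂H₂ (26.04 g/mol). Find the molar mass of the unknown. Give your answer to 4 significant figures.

63.97 g/mol

Since effusion rate ∝ 1/√M, rate_X/rate_C₂H₂ = √(M_C₂H₂/M_X).
0.638 = √(26.04/M_X)
M_X = 26.04 / 0.638² = 26.04 / 0.4070 = 63.97 g/mol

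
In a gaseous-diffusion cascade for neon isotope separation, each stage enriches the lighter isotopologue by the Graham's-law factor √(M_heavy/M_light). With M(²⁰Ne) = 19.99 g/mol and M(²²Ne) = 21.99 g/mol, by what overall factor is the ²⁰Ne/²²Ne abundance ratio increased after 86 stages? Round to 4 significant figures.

Each stage multiplies the ratio by α = √(21.99/19.99), so after 86 stages the overall factor is α^86 = (21.99/19.99)^(86/2).
= 1.10005^43 = 60.36.

60.36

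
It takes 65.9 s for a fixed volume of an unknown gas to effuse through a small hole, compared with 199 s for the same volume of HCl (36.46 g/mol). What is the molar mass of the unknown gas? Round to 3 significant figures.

4.00 g/mol

Using Graham's law: t_X/t_HCl = √(M_X/M_HCl).
65.9/199 = 0.3312 = √(M_X/36.46)
M_X = 36.46 × 0.3312² = 36.46 × 0.1097 = 4.00 g/mol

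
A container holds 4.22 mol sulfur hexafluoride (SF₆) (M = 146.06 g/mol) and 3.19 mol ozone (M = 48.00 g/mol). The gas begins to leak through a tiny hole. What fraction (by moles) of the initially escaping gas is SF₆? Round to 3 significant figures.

0.431

Effusion rate of each component ∝ n_i/√M_i (partial pressure × 1/√M).
x_SF₆(eff) = (n_SF₆/√M_SF₆) / (n_SF₆/√M_SF₆ + n_O₃/√M_O₃)
= (4.22/√146.06) / (4.22/√146.06 + 3.19/√48.00) = 0.3492/(0.3492 + 0.4604) = 0.431.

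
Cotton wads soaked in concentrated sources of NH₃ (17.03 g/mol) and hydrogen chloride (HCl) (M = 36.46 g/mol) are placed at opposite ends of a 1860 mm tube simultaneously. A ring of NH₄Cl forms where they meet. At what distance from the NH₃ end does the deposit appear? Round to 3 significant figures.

The fronts meet when d_NH₃ + d_HCl = L with d_NH₃/d_HCl = √(M_HCl/M_NH₃) (Graham's law). Here √(M_HCl/M_NH₃) = √(36.46/17.03) = 1.463.
With d_NH₃ + d_HCl = 1860 mm, d_HCl = 1860/(1 + 1.463) = 755.1 mm.
d_NH₃ = 1860 − 755.1 = 1100 mm.

1100 mm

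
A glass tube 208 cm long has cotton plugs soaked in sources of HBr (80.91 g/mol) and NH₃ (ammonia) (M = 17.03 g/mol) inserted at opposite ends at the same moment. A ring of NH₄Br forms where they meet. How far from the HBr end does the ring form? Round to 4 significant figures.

65.42 cm

Graham's law gives d_HBr/d_NH₃ = rate_HBr/rate_NH₃ = √(M_NH₃/M_HBr) = √(17.03/80.91) = 0.4588.
With d_HBr + d_NH₃ = 208 cm, d_NH₃ = 208/(1 + 0.4588) = 142.6 cm.
d_HBr = 208 − 142.6 = 65.42 cm.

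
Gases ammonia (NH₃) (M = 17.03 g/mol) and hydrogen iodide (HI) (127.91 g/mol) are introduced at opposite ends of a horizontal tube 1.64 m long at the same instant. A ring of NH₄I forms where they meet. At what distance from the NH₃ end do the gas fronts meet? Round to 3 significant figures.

1.20 m

The fronts meet when d_NH₃ + d_HI = L with d_NH₃/d_HI = √(M_HI/M_NH₃) (Graham's law). Here √(M_HI/M_NH₃) = √(127.91/17.03) = 2.741.
With d_NH₃ + d_HI = 1.64 m, d_HI = 1.64/(1 + 2.741) = 0.4384 m.
d_NH₃ = 1.64 − 0.4384 = 1.20 m.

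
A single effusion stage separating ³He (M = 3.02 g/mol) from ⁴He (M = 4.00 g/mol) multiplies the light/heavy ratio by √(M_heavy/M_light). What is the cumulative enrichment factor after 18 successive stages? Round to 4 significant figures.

The single-stage factor is √(M_heavy/M_light), so 18 stages give [√(4.00/3.02)]^18 = (4.00/3.02)^(18/2).
= 1.32450^9 = 12.55.

12.55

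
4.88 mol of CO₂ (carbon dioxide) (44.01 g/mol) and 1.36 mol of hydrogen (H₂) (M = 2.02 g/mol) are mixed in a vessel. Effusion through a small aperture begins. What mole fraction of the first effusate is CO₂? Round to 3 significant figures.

Effusion rate of each component ∝ n_i/√M_i (partial pressure × 1/√M).
x_CO₂(eff) = (n_CO₂/√M_CO₂) / (n_CO₂/√M_CO₂ + n_H₂/√M_H₂)
= (4.88/√44.01) / (4.88/√44.01 + 1.36/√2.02) = 0.7356/(0.7356 + 0.9569) = 0.435.

0.435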